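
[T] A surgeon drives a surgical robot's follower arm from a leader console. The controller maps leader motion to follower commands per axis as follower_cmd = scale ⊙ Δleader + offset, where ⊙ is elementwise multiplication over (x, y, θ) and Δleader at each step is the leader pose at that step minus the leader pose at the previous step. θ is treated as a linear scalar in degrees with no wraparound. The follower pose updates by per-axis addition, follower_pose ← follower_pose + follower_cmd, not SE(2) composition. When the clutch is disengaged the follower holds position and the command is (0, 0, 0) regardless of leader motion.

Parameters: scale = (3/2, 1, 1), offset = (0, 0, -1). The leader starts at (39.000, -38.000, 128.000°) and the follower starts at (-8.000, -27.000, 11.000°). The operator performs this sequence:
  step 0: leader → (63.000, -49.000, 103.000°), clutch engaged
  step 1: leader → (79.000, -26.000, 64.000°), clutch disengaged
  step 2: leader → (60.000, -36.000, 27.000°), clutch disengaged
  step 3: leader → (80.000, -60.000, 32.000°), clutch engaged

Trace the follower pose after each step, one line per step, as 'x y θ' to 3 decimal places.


28.000 -38.000 -15.000
28.000 -38.000 -15.000
28.000 -38.000 -15.000
58.000 -62.000 -11.000

step 0: Δleader=(24.000, -11.000, -25.000°), engaged; cmd=(36.000, -11.000, -26.000°) → follower=(28.000, -38.000, -15.000°)
step 1: Δleader=(16.000, 23.000, -39.000°), disengaged; cmd=(0,0,0) → follower holds at (28.000, -38.000, -15.000°)
step 2: Δleader=(-19.000, -10.000, -37.000°), disengaged; cmd=(0,0,0) → follower holds at (28.000, -38.000, -15.000°)
step 3: Δleader=(20.000, -24.000, 5.000°), engaged; cmd=(30.000, -24.000, 4.000°) → follower=(58.000, -62.000, -11.000°)


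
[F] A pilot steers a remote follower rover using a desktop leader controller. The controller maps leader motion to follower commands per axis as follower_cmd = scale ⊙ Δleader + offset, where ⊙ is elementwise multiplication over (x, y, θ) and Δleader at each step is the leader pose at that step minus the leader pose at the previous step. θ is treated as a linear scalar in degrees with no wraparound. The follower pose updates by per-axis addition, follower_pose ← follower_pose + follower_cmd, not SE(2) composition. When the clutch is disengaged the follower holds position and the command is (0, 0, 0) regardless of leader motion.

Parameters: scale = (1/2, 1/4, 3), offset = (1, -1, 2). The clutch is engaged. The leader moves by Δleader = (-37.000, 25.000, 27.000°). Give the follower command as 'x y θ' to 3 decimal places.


-17.500 5.250 83.000

axis x: 1/2·-37.000 + 1 = -17.500
axis y: 1/4·25.000 + -1 = 5.250
axis θ: 3·27.000 + 2 = 83.000


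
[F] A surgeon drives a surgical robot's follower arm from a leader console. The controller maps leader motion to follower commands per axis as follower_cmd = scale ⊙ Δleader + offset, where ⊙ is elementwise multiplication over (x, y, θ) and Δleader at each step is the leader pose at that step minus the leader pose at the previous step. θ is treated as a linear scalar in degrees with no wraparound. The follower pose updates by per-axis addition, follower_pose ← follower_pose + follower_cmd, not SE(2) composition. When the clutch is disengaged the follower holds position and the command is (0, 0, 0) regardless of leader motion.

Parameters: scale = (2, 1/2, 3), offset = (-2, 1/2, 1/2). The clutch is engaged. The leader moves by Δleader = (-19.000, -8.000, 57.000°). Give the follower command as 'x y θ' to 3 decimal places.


-40.000 -3.500 171.500

axis x: 2·-19.000 + -2 = -40.000
axis y: 1/2·-8.000 + 1/2 = -3.500
axis θ: 3·57.000 + 1/2 = 171.500


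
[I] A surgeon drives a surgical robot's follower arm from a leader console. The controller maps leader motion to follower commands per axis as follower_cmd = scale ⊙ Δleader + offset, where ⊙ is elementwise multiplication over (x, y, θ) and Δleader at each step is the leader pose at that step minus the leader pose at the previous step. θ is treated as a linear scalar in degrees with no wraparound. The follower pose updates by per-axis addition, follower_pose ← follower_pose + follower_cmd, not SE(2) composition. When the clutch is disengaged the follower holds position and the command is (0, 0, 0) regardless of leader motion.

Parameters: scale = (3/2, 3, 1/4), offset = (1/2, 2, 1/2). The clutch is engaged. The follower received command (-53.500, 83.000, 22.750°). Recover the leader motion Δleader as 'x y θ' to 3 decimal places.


-36.000 27.000 89.000

axis x: (-53.500 − 1/2) / (3/2) = -36.000
axis y: (83.000 − 2) / (3) = 27.000
axis θ: (22.750 − 1/2) / (1/4) = 89.000


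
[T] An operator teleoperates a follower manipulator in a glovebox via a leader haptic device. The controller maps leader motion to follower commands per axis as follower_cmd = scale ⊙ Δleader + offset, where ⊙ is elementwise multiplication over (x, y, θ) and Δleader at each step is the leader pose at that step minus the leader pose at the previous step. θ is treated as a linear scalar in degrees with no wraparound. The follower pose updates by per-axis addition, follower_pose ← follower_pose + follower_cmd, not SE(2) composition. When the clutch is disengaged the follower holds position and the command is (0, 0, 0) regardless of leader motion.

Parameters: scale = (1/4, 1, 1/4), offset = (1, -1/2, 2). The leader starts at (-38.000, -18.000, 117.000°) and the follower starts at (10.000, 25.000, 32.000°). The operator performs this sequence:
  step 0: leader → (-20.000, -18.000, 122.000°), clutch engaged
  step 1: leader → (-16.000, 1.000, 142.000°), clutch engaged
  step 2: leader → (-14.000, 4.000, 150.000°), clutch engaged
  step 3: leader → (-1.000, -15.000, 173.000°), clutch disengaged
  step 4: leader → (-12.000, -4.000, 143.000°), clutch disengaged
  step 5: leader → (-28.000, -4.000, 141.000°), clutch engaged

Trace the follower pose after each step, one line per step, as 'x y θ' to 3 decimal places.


15.500 24.500 35.250
17.500 43.000 42.250
19.000 45.500 46.250
19.000 45.500 46.250
19.000 45.500 46.250
16.000 45.000 47.750

step 0: Δleader=(18.000, 0.000, 5.000°), engaged; cmd=(5.500, -0.500, 3.250°) → follower=(15.500, 24.500, 35.250°)
step 1: Δleader=(4.000, 19.000, 20.000°), engaged; cmd=(2.000, 18.500, 7.000°) → follower=(17.500, 43.000, 42.250°)
step 2: Δleader=(2.000, 3.000, 8.000°), engaged; cmd=(1.500, 2.500, 4.000°) → follower=(19.000, 45.500, 46.250°)
step 3: Δleader=(13.000, -19.000, 23.000°), disengaged; cmd=(0,0,0) → follower holds at (19.000, 45.500, 46.250°)
step 4: Δleader=(-11.000, 11.000, -30.000°), disengaged; cmd=(0,0,0) → follower holds at (19.000, 45.500, 46.250°)
step 5: Δleader=(-16.000, 0.000, -2.000°), engaged; cmd=(-3.000, -0.500, 1.500°) → follower=(16.000, 45.000, 47.750°)


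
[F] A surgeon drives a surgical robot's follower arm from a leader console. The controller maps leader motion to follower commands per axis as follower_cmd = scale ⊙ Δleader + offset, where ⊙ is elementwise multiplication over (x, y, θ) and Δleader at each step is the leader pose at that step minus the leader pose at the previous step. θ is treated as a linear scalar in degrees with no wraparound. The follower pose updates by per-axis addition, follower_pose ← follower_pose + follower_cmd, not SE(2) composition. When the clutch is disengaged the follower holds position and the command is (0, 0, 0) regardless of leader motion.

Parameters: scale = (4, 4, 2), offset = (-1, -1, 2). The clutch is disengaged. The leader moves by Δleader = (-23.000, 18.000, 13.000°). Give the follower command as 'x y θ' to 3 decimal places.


0.000 0.000 0.000

clutch disengaged → follower holds; cmd = (0, 0, 0)


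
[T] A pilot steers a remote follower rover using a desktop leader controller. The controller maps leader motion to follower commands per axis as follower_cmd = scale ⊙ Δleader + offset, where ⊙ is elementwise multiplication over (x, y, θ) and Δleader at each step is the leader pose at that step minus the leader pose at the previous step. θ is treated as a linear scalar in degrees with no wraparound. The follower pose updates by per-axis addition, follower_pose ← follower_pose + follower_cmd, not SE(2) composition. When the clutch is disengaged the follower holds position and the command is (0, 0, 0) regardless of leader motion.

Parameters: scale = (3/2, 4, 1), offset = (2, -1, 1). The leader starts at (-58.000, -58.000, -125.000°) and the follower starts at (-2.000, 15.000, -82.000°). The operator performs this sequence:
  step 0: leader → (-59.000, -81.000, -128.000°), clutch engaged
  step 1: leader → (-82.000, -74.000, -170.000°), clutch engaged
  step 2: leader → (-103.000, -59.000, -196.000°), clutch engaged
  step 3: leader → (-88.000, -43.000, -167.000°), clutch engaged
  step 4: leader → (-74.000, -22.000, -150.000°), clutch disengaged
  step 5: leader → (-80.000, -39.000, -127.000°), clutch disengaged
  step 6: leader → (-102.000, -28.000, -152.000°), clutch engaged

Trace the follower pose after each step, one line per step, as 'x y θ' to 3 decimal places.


step 0: Δleader=(-1.000, -23.000, -3.000°), engaged; cmd=(0.500, -93.000, -2.000°) → follower=(-1.500, -78.000, -84.000°)
step 1: Δleader=(-23.000, 7.000, -42.000°), engaged; cmd=(-32.500, 27.000, -41.000°) → follower=(-34.000, -51.000, -125.000°)
step 2: Δleader=(-21.000, 15.000, -26.000°), engaged; cmd=(-29.500, 59.000, -25.000°) → follower=(-63.500, 8.000, -150.000°)
step 3: Δleader=(15.000, 16.000, 29.000°), engaged; cmd=(24.500, 63.000, 30.000°) → follower=(-39.000, 71.000, -120.000°)
step 4: Δleader=(14.000, 21.000, 17.000°), disengaged; cmd=(0,0,0) → follower holds at (-39.000, 71.000, -120.000°)
step 5: Δleader=(-6.000, -17.000, 23.000°), disengaged; cmd=(0,0,0) → follower holds at (-39.000, 71.000, -120.000°)
step 6: Δleader=(-22.000, 11.000, -25.000°), engaged; cmd=(-31.000, 43.000, -24.000°) → follower=(-70.000, 114.000, -144.000°)

-1.500 -78.000 -84.000
-34.000 -51.000 -125.000
-63.500 8.000 -150.000
-39.000 71.000 -120.000
-39.000 71.000 -120.000
-39.000 71.000 -120.000
-70.000 114.000 -144.000


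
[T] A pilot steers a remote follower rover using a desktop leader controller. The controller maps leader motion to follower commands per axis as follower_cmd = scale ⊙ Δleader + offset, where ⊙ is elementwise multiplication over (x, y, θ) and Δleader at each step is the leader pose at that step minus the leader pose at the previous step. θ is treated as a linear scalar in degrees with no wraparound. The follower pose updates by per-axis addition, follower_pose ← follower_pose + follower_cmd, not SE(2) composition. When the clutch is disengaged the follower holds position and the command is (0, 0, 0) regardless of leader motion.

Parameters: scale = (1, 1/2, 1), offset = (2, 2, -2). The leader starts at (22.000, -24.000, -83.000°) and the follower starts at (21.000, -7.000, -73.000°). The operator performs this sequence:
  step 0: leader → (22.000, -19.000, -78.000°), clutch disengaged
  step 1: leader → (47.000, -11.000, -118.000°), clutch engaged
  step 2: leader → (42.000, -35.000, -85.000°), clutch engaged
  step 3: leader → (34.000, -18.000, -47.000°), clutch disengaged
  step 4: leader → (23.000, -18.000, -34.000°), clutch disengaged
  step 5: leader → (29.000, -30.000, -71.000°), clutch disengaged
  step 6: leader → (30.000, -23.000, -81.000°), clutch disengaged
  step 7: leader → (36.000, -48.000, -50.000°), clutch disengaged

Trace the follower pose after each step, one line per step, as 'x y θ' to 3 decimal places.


21.000 -7.000 -73.000
48.000 -1.000 -115.000
45.000 -11.000 -84.000
45.000 -11.000 -84.000
45.000 -11.000 -84.000
45.000 -11.000 -84.000
45.000 -11.000 -84.000
45.000 -11.000 -84.000

step 0: Δleader=(0.000, 5.000, 5.000°), disengaged; cmd=(0,0,0) → follower holds at (21.000, -7.000, -73.000°)
step 1: Δleader=(25.000, 8.000, -40.000°), engaged; cmd=(27.000, 6.000, -42.000°) → follower=(48.000, -1.000, -115.000°)
step 2: Δleader=(-5.000, -24.000, 33.000°), engaged; cmd=(-3.000, -10.000, 31.000°) → follower=(45.000, -11.000, -84.000°)
step 3: Δleader=(-8.000, 17.000, 38.000°), disengaged; cmd=(0,0,0) → follower holds at (45.000, -11.000, -84.000°)
step 4: Δleader=(-11.000, 0.000, 13.000°), disengaged; cmd=(0,0,0) → follower holds at (45.000, -11.000, -84.000°)
step 5: Δleader=(6.000, -12.000, -37.000°), disengaged; cmd=(0,0,0) → follower holds at (45.000, -11.000, -84.000°)
step 6: Δleader=(1.000, 7.000, -10.000°), disengaged; cmd=(0,0,0) → follower holds at (45.000, -11.000, -84.000°)
step 7: Δleader=(6.000, -25.000, 31.000°), disengaged; cmd=(0,0,0) → follower holds at (45.000, -11.000, -84.000°)


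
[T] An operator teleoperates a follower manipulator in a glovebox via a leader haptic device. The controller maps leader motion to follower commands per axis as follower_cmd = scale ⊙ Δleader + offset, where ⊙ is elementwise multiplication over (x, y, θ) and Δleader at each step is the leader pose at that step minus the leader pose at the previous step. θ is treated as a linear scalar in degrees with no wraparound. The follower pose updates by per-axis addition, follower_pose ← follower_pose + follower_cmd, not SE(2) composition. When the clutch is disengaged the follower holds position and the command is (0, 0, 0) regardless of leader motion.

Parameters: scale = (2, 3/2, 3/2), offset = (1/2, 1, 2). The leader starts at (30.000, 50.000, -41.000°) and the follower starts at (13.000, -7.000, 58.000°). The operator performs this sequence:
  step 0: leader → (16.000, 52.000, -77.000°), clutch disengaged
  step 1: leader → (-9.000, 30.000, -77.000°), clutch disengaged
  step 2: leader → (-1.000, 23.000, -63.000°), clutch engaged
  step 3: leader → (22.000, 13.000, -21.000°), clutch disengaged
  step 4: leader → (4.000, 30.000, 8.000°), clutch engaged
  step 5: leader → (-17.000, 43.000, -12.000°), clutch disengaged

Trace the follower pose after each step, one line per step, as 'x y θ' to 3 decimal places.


step 0: Δleader=(-14.000, 2.000, -36.000°), disengaged; cmd=(0,0,0) → follower holds at (13.000, -7.000, 58.000°)
step 1: Δleader=(-25.000, -22.000, 0.000°), disengaged; cmd=(0,0,0) → follower holds at (13.000, -7.000, 58.000°)
step 2: Δleader=(8.000, -7.000, 14.000°), engaged; cmd=(16.500, -9.500, 23.000°) → follower=(29.500, -16.500, 81.000°)
step 3: Δleader=(23.000, -10.000, 42.000°), disengaged; cmd=(0,0,0) → follower holds at (29.500, -16.500, 81.000°)
step 4: Δleader=(-18.000, 17.000, 29.000°), engaged; cmd=(-35.500, 26.500, 45.500°) → follower=(-6.000, 10.000, 126.500°)
step 5: Δleader=(-21.000, 13.000, -20.000°), disengaged; cmd=(0,0,0) → follower holds at (-6.000, 10.000, 126.500°)

13.000 -7.000 58.000
13.000 -7.000 58.000
29.500 -16.500 81.000
29.500 -16.500 81.000
-6.000 10.000 126.500
-6.000 10.000 126.500


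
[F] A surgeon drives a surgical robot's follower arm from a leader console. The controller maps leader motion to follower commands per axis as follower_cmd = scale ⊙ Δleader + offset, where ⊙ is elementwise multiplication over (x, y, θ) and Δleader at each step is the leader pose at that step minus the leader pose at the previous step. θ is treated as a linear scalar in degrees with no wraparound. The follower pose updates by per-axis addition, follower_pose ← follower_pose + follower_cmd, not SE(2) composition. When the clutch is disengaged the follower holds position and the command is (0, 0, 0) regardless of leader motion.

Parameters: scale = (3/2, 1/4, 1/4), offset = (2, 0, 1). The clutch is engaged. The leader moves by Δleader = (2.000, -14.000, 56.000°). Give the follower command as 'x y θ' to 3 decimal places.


axis x: 3/2·2.000 + 2 = 5.000
axis y: 1/4·-14.000 + 0 = -3.500
axis θ: 1/4·56.000 + 1 = 15.000

5.000 -3.500 15.000


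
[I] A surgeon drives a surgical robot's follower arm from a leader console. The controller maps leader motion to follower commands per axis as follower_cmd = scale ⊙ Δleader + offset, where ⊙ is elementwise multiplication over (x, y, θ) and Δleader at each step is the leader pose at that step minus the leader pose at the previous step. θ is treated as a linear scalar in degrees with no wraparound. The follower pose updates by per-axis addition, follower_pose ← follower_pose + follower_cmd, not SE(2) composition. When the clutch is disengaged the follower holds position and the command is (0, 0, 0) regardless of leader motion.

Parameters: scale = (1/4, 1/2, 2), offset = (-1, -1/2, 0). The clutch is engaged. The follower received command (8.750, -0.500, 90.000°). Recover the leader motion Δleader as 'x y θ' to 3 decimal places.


39.000 0.000 45.000

axis x: (8.750 − -1) / (1/4) = 39.000
axis y: (-0.500 − -1/2) / (1/2) = 0.000
axis θ: (90.000 − 0) / (2) = 45.000


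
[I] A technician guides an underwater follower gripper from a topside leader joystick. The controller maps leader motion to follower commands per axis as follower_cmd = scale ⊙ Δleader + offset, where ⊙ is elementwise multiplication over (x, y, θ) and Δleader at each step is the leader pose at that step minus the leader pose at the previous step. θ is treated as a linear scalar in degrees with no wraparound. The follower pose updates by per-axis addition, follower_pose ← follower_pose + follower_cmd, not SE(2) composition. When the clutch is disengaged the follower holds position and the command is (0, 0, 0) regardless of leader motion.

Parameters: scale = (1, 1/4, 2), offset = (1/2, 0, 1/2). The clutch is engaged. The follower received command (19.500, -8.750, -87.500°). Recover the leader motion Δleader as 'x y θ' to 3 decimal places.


19.000 -35.000 -44.000

axis x: (19.500 − 1/2) / (1) = 19.000
axis y: (-8.750 − 0) / (1/4) = -35.000
axis θ: (-87.500 − 1/2) / (2) = -44.000


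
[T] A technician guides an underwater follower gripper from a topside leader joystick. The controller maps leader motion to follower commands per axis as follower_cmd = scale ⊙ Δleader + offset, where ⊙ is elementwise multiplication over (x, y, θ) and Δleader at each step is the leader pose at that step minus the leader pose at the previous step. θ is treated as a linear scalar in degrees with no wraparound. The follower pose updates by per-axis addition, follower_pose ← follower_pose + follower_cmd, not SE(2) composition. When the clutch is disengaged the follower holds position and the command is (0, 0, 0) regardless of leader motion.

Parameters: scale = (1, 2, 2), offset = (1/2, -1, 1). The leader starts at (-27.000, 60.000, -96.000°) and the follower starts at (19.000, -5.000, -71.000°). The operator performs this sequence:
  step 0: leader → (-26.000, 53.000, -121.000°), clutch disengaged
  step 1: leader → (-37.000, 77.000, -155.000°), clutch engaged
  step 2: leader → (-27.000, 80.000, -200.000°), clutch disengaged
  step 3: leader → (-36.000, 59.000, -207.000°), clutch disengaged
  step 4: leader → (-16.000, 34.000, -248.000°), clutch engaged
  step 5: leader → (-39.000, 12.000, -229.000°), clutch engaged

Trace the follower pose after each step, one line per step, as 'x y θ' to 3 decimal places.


19.000 -5.000 -71.000
8.500 42.000 -138.000
8.500 42.000 -138.000
8.500 42.000 -138.000
29.000 -9.000 -219.000
6.500 -54.000 -180.000

step 0: Δleader=(1.000, -7.000, -25.000°), disengaged; cmd=(0,0,0) → follower holds at (19.000, -5.000, -71.000°)
step 1: Δleader=(-11.000, 24.000, -34.000°), engaged; cmd=(-10.500, 47.000, -67.000°) → follower=(8.500, 42.000, -138.000°)
step 2: Δleader=(10.000, 3.000, -45.000°), disengaged; cmd=(0,0,0) → follower holds at (8.500, 42.000, -138.000°)
step 3: Δleader=(-9.000, -21.000, -7.000°), disengaged; cmd=(0,0,0) → follower holds at (8.500, 42.000, -138.000°)
step 4: Δleader=(20.000, -25.000, -41.000°), engaged; cmd=(20.500, -51.000, -81.000°) → follower=(29.000, -9.000, -219.000°)
step 5: Δleader=(-23.000, -22.000, 19.000°), engaged; cmd=(-22.500, -45.000, 39.000°) → follower=(6.500, -54.000, -180.000°)


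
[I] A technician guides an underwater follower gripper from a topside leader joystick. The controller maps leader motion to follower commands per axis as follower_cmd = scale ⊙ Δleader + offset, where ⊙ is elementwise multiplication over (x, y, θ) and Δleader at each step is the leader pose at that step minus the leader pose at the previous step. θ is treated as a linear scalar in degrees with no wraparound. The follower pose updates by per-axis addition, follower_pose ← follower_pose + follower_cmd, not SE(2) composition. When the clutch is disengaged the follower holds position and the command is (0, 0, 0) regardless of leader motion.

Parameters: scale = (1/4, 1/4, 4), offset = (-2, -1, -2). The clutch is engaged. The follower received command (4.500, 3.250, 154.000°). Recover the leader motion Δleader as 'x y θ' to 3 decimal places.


26.000 17.000 39.000

axis x: (4.500 − -2) / (1/4) = 26.000
axis y: (3.250 − -1) / (1/4) = 17.000
axis θ: (154.000 − -2) / (4) = 39.000


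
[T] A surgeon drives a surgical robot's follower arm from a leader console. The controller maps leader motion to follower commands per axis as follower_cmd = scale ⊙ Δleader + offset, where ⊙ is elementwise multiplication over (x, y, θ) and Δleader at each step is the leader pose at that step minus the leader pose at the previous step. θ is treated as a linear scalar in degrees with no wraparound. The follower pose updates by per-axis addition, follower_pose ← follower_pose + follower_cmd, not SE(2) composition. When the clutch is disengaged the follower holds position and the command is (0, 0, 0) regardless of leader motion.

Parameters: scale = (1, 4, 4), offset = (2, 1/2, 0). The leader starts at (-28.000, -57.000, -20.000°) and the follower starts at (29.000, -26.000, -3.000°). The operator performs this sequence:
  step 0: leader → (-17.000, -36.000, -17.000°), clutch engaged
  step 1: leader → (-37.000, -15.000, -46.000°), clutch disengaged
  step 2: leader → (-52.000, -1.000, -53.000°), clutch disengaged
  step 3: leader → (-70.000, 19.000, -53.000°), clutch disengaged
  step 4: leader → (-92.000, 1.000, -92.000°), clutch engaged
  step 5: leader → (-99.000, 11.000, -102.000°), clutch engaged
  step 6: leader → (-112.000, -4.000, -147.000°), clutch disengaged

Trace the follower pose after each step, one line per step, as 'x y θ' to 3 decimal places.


42.000 58.500 9.000
42.000 58.500 9.000
42.000 58.500 9.000
42.000 58.500 9.000
22.000 -13.000 -147.000
17.000 27.500 -187.000
17.000 27.500 -187.000

step 0: Δleader=(11.000, 21.000, 3.000°), engaged; cmd=(13.000, 84.500, 12.000°) → follower=(42.000, 58.500, 9.000°)
step 1: Δleader=(-20.000, 21.000, -29.000°), disengaged; cmd=(0,0,0) → follower holds at (42.000, 58.500, 9.000°)
step 2: Δleader=(-15.000, 14.000, -7.000°), disengaged; cmd=(0,0,0) → follower holds at (42.000, 58.500, 9.000°)
step 3: Δleader=(-18.000, 20.000, 0.000°), disengaged; cmd=(0,0,0) → follower holds at (42.000, 58.500, 9.000°)
step 4: Δleader=(-22.000, -18.000, -39.000°), engaged; cmd=(-20.000, -71.500, -156.000°) → follower=(22.000, -13.000, -147.000°)
step 5: Δleader=(-7.000, 10.000, -10.000°), engaged; cmd=(-5.000, 40.500, -40.000°) → follower=(17.000, 27.500, -187.000°)
step 6: Δleader=(-13.000, -15.000, -45.000°), disengaged; cmd=(0,0,0) → follower holds at (17.000, 27.500, -187.000°)


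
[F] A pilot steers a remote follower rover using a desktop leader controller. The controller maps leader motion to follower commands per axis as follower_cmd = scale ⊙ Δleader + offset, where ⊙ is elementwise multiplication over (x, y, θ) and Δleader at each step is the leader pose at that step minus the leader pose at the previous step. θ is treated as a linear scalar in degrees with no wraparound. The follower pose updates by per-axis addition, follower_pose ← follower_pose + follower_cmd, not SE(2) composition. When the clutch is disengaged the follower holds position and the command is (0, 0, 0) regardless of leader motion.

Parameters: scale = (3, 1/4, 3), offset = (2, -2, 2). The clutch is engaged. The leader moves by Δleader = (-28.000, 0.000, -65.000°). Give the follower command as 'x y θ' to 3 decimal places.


-82.000 -2.000 -193.000

axis x: 3·-28.000 + 2 = -82.000
axis y: 1/4·0.000 + -2 = -2.000
axis θ: 3·-65.000 + 2 = -193.000


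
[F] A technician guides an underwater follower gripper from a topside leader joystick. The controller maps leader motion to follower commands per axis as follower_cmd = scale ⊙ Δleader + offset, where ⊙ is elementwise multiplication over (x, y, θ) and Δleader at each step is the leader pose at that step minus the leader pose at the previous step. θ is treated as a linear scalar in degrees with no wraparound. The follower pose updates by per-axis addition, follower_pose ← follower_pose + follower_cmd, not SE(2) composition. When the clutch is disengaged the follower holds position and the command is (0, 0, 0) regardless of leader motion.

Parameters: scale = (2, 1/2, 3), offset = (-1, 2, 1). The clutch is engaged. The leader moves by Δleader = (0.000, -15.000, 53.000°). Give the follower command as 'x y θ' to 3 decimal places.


-1.000 -5.500 160.000

axis x: 2·0.000 + -1 = -1.000
axis y: 1/2·-15.000 + 2 = -5.500
axis θ: 3·53.000 + 1 = 160.000


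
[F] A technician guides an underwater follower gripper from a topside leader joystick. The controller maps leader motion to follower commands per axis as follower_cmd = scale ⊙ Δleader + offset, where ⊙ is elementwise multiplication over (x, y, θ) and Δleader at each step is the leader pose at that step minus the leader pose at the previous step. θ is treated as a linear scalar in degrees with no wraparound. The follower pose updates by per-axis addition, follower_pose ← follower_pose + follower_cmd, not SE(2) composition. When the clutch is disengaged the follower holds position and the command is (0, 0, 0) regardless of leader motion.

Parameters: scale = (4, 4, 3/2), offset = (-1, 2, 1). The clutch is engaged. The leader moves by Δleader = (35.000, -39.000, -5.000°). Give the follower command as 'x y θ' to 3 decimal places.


139.000 -154.000 -6.500

axis x: 4·35.000 + -1 = 139.000
axis y: 4·-39.000 + 2 = -154.000
axis θ: 3/2·-5.000 + 1 = -6.500


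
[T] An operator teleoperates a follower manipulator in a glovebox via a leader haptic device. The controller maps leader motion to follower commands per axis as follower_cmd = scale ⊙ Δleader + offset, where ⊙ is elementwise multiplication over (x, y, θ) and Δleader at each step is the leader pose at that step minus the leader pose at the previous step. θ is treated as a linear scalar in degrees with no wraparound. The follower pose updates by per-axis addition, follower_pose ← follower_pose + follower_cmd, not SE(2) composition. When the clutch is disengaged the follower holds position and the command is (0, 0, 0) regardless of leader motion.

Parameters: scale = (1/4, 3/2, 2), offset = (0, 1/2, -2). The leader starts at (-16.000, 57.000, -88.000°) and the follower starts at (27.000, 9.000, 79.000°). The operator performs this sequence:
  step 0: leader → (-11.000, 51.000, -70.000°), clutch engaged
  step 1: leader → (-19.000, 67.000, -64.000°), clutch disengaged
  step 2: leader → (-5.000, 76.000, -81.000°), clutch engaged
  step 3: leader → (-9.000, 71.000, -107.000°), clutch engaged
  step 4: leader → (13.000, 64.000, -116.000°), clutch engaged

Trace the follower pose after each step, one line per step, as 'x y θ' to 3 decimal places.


step 0: Δleader=(5.000, -6.000, 18.000°), engaged; cmd=(1.250, -8.500, 34.000°) → follower=(28.250, 0.500, 113.000°)
step 1: Δleader=(-8.000, 16.000, 6.000°), disengaged; cmd=(0,0,0) → follower holds at (28.250, 0.500, 113.000°)
step 2: Δleader=(14.000, 9.000, -17.000°), engaged; cmd=(3.500, 14.000, -36.000°) → follower=(31.750, 14.500, 77.000°)
step 3: Δleader=(-4.000, -5.000, -26.000°), engaged; cmd=(-1.000, -7.000, -54.000°) → follower=(30.750, 7.500, 23.000°)
step 4: Δleader=(22.000, -7.000, -9.000°), engaged; cmd=(5.500, -10.000, -20.000°) → follower=(36.250, -2.500, 3.000°)

28.250 0.500 113.000
28.250 0.500 113.000
31.750 14.500 77.000
30.750 7.500 23.000
36.250 -2.500 3.000


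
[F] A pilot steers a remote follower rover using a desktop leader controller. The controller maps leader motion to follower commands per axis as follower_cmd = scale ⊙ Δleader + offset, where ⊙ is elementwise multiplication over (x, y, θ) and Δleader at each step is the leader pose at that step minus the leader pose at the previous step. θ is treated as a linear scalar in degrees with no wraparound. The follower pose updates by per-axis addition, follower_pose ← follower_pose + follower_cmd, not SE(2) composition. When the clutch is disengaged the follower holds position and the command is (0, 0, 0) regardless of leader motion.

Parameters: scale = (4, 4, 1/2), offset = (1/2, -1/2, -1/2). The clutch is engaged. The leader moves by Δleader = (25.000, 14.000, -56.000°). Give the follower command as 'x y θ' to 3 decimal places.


100.500 55.500 -28.500

axis x: 4·25.000 + 1/2 = 100.500
axis y: 4·14.000 + -1/2 = 55.500
axis θ: 1/2·-56.000 + -1/2 = -28.500


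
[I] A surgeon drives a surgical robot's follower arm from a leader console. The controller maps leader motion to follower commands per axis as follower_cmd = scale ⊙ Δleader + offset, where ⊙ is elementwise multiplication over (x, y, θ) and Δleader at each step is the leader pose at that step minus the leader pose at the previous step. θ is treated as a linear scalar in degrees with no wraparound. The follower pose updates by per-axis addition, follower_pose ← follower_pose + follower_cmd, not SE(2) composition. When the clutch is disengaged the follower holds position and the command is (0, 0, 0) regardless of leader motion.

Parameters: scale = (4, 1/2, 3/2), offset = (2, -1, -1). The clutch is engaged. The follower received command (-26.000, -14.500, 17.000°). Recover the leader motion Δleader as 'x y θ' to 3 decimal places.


-7.000 -27.000 12.000

axis x: (-26.000 − 2) / (4) = -7.000
axis y: (-14.500 − -1) / (1/2) = -27.000
axis θ: (17.000 − -1) / (3/2) = 12.000


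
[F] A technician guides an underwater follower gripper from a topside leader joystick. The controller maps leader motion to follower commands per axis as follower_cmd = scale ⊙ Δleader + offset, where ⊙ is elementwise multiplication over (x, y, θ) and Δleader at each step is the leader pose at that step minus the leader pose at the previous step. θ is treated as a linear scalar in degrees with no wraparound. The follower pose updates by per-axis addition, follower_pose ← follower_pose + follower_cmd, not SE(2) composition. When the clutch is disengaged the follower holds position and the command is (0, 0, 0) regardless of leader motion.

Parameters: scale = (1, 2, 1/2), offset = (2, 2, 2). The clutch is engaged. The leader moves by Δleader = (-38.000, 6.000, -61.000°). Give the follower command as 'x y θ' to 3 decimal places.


axis x: 1·-38.000 + 2 = -36.000
axis y: 2·6.000 + 2 = 14.000
axis θ: 1/2·-61.000 + 2 = -28.500

-36.000 14.000 -28.500


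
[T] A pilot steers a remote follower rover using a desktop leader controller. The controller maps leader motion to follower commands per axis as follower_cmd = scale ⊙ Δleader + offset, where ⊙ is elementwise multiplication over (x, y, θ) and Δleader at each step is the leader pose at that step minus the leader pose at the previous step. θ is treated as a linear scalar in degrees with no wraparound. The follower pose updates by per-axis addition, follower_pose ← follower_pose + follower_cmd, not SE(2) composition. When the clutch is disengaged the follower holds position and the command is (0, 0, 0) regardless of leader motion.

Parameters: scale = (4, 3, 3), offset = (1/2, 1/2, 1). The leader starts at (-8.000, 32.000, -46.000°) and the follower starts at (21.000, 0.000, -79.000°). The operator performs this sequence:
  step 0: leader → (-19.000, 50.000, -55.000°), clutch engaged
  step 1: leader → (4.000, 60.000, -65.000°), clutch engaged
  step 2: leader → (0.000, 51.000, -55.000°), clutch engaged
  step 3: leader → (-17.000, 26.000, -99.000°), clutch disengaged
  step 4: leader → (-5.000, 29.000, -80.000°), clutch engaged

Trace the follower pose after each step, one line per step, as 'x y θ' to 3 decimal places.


step 0: Δleader=(-11.000, 18.000, -9.000°), engaged; cmd=(-43.500, 54.500, -26.000°) → follower=(-22.500, 54.500, -105.000°)
step 1: Δleader=(23.000, 10.000, -10.000°), engaged; cmd=(92.500, 30.500, -29.000°) → follower=(70.000, 85.000, -134.000°)
step 2: Δleader=(-4.000, -9.000, 10.000°), engaged; cmd=(-15.500, -26.500, 31.000°) → follower=(54.500, 58.500, -103.000°)
step 3: Δleader=(-17.000, -25.000, -44.000°), disengaged; cmd=(0,0,0) → follower holds at (54.500, 58.500, -103.000°)
step 4: Δleader=(12.000, 3.000, 19.000°), engaged; cmd=(48.500, 9.500, 58.000°) → follower=(103.000, 68.000, -45.000°)

-22.500 54.500 -105.000
70.000 85.000 -134.000
54.500 58.500 -103.000
54.500 58.500 -103.000
103.000 68.000 -45.000


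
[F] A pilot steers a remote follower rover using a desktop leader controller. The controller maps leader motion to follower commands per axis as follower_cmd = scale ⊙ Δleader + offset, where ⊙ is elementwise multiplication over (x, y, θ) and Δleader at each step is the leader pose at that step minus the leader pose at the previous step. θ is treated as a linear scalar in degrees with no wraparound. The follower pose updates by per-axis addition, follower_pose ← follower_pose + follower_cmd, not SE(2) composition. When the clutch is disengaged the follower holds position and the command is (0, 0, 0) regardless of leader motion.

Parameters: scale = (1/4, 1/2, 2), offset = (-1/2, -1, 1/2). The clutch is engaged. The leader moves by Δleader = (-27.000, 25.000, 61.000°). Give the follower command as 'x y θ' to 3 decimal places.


-7.250 11.500 122.500

axis x: 1/4·-27.000 + -1/2 = -7.250
axis y: 1/2·25.000 + -1 = 11.500
axis θ: 2·61.000 + 1/2 = 122.500


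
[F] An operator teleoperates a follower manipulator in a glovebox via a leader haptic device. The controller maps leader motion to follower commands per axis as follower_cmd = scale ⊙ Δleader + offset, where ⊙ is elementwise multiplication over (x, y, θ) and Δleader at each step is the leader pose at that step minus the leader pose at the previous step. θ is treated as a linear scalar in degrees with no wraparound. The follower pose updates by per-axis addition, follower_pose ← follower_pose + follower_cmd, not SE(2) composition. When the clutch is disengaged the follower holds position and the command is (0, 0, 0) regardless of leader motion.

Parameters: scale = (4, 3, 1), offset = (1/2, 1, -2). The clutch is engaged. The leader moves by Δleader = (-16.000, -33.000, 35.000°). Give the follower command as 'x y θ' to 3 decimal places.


-63.500 -98.000 33.000

axis x: 4·-16.000 + 1/2 = -63.500
axis y: 3·-33.000 + 1 = -98.000
axis θ: 1·35.000 + -2 = 33.000


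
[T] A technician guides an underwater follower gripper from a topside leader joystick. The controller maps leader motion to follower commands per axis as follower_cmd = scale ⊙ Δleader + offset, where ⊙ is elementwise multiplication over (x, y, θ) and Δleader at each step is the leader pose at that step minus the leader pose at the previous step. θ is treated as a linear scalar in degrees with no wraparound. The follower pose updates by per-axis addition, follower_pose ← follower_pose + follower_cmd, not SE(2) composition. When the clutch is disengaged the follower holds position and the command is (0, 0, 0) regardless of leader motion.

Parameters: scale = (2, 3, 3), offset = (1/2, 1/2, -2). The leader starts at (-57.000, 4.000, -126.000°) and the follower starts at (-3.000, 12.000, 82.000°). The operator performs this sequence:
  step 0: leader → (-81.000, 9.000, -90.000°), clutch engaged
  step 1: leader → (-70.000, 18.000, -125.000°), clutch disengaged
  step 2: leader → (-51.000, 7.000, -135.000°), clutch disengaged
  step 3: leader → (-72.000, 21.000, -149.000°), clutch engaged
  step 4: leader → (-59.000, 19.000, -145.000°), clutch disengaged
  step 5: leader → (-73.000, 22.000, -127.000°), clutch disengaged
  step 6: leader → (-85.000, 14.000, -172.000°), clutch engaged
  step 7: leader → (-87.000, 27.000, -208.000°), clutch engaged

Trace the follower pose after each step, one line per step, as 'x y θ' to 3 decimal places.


step 0: Δleader=(-24.000, 5.000, 36.000°), engaged; cmd=(-47.500, 15.500, 106.000°) → follower=(-50.500, 27.500, 188.000°)
step 1: Δleader=(11.000, 9.000, -35.000°), disengaged; cmd=(0,0,0) → follower holds at (-50.500, 27.500, 188.000°)
step 2: Δleader=(19.000, -11.000, -10.000°), disengaged; cmd=(0,0,0) → follower holds at (-50.500, 27.500, 188.000°)
step 3: Δleader=(-21.000, 14.000, -14.000°), engaged; cmd=(-41.500, 42.500, -44.000°) → follower=(-92.000, 70.000, 144.000°)
step 4: Δleader=(13.000, -2.000, 4.000°), disengaged; cmd=(0,0,0) → follower holds at (-92.000, 70.000, 144.000°)
step 5: Δleader=(-14.000, 3.000, 18.000°), disengaged; cmd=(0,0,0) → follower holds at (-92.000, 70.000, 144.000°)
step 6: Δleader=(-12.000, -8.000, -45.000°), engaged; cmd=(-23.500, -23.500, -137.000°) → follower=(-115.500, 46.500, 7.000°)
step 7: Δleader=(-2.000, 13.000, -36.000°), engaged; cmd=(-3.500, 39.500, -110.000°) → follower=(-119.000, 86.000, -103.000°)

-50.500 27.500 188.000
-50.500 27.500 188.000
-50.500 27.500 188.000
-92.000 70.000 144.000
-92.000 70.000 144.000
-92.000 70.000 144.000
-115.500 46.500 7.000
-119.000 86.000 -103.000


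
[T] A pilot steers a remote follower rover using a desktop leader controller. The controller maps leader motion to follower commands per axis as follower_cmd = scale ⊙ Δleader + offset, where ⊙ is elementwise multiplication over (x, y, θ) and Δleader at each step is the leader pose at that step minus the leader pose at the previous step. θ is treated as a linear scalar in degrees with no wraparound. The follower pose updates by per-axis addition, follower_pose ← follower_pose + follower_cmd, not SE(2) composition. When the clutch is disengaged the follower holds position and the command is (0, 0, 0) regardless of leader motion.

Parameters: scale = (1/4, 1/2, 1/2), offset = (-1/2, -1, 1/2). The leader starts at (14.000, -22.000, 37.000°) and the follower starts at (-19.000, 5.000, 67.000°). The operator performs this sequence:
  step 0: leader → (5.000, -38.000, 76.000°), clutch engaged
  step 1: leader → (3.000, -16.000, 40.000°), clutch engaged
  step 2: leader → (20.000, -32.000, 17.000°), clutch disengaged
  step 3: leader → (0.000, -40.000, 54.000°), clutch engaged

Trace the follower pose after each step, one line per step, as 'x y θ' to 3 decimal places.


-21.750 -4.000 87.000
-22.750 6.000 69.500
-22.750 6.000 69.500
-28.250 1.000 88.500

step 0: Δleader=(-9.000, -16.000, 39.000°), engaged; cmd=(-2.750, -9.000, 20.000°) → follower=(-21.750, -4.000, 87.000°)
step 1: Δleader=(-2.000, 22.000, -36.000°), engaged; cmd=(-1.000, 10.000, -17.500°) → follower=(-22.750, 6.000, 69.500°)
step 2: Δleader=(17.000, -16.000, -23.000°), disengaged; cmd=(0,0,0) → follower holds at (-22.750, 6.000, 69.500°)
step 3: Δleader=(-20.000, -8.000, 37.000°), engaged; cmd=(-5.500, -5.000, 19.000°) → follower=(-28.250, 1.000, 88.500°)


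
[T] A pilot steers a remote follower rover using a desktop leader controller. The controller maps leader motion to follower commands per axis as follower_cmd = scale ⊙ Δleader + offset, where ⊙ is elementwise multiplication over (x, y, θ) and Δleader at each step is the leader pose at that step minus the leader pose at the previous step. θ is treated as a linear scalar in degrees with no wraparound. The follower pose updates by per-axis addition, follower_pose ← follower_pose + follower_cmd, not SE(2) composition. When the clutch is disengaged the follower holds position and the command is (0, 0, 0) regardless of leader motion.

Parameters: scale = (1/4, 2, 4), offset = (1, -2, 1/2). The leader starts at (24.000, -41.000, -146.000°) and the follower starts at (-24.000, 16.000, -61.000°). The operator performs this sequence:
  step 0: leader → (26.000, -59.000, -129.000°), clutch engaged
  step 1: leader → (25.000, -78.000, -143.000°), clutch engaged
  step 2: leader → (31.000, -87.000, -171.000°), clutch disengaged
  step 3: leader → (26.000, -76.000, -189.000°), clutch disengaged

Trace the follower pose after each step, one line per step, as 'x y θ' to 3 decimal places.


step 0: Δleader=(2.000, -18.000, 17.000°), engaged; cmd=(1.500, -38.000, 68.500°) → follower=(-22.500, -22.000, 7.500°)
step 1: Δleader=(-1.000, -19.000, -14.000°), engaged; cmd=(0.750, -40.000, -55.500°) → follower=(-21.750, -62.000, -48.000°)
step 2: Δleader=(6.000, -9.000, -28.000°), disengaged; cmd=(0,0,0) → follower holds at (-21.750, -62.000, -48.000°)
step 3: Δleader=(-5.000, 11.000, -18.000°), disengaged; cmd=(0,0,0) → follower holds at (-21.750, -62.000, -48.000°)

-22.500 -22.000 7.500
-21.750 -62.000 -48.000
-21.750 -62.000 -48.000
-21.750 -62.000 -48.000
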